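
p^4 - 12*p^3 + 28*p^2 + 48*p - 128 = (p - 8)*(p - 4)*(p - 2)*(p + 2)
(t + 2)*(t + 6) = t^2 + 8*t + 12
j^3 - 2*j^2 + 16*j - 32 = (j - 2)*(j - 4*I)*(j + 4*I)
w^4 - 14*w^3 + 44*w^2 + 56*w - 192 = (w - 8)*(w - 6)*(w - 2)*(w + 2)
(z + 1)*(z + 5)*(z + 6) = z^3 + 12*z^2 + 41*z + 30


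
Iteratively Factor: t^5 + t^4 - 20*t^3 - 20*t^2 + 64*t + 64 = (t + 1)*(t^4 - 20*t^2 + 64) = (t - 2)*(t + 1)*(t^3 + 2*t^2 - 16*t - 32) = (t - 2)*(t + 1)*(t + 2)*(t^2 - 16) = (t - 2)*(t + 1)*(t + 2)*(t + 4)*(t - 4)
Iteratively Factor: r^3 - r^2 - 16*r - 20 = (r - 5)*(r^2 + 4*r + 4) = (r - 5)*(r + 2)*(r + 2)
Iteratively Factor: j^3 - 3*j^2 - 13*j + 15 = (j - 5)*(j^2 + 2*j - 3) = (j - 5)*(j - 1)*(j + 3)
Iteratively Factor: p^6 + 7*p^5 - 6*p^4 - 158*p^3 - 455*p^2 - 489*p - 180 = (p + 1)*(p^5 + 6*p^4 - 12*p^3 - 146*p^2 - 309*p - 180) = (p + 1)*(p + 4)*(p^4 + 2*p^3 - 20*p^2 - 66*p - 45) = (p + 1)*(p + 3)*(p + 4)*(p^3 - p^2 - 17*p - 15) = (p - 5)*(p + 1)*(p + 3)*(p + 4)*(p^2 + 4*p + 3) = (p - 5)*(p + 1)^2*(p + 3)*(p + 4)*(p + 3)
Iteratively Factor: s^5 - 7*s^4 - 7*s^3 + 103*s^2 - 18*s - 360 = (s - 3)*(s^4 - 4*s^3 - 19*s^2 + 46*s + 120) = (s - 5)*(s - 3)*(s^3 + s^2 - 14*s - 24) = (s - 5)*(s - 3)*(s + 2)*(s^2 - s - 12) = (s - 5)*(s - 3)*(s + 2)*(s + 3)*(s - 4)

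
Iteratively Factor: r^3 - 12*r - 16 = (r + 2)*(r^2 - 2*r - 8) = (r - 4)*(r + 2)*(r + 2)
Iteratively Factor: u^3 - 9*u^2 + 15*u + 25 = (u - 5)*(u^2 - 4*u - 5) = (u - 5)*(u + 1)*(u - 5)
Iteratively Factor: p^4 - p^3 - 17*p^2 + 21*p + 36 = (p + 1)*(p^3 - 2*p^2 - 15*p + 36) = (p + 1)*(p + 4)*(p^2 - 6*p + 9) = (p - 3)*(p + 1)*(p + 4)*(p - 3)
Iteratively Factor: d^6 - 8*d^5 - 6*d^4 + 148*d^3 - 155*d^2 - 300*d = (d + 1)*(d^5 - 9*d^4 + 3*d^3 + 145*d^2 - 300*d) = (d - 5)*(d + 1)*(d^4 - 4*d^3 - 17*d^2 + 60*d) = (d - 5)*(d - 3)*(d + 1)*(d^3 - d^2 - 20*d) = (d - 5)^2*(d - 3)*(d + 1)*(d^2 + 4*d) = (d - 5)^2*(d - 3)*(d + 1)*(d + 4)*(d)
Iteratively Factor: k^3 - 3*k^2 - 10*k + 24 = (k + 3)*(k^2 - 6*k + 8) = (k - 2)*(k + 3)*(k - 4)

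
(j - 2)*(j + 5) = j^2 + 3*j - 10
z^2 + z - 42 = (z - 6)*(z + 7)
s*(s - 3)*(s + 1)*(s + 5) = s^4 + 3*s^3 - 13*s^2 - 15*s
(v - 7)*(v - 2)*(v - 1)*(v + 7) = v^4 - 3*v^3 - 47*v^2 + 147*v - 98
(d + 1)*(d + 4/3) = d^2 + 7*d/3 + 4/3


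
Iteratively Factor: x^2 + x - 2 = (x + 2)*(x - 1)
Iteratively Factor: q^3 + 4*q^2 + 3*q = (q + 1)*(q^2 + 3*q) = q*(q + 1)*(q + 3)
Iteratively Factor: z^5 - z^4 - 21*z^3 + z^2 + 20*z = (z)*(z^4 - z^3 - 21*z^2 + z + 20) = z*(z - 5)*(z^3 + 4*z^2 - z - 4) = z*(z - 5)*(z - 1)*(z^2 + 5*z + 4) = z*(z - 5)*(z - 1)*(z + 4)*(z + 1)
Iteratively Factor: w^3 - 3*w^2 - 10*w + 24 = (w + 3)*(w^2 - 6*w + 8) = (w - 4)*(w + 3)*(w - 2)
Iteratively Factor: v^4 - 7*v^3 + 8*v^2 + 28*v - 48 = (v - 3)*(v^3 - 4*v^2 - 4*v + 16) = (v - 3)*(v + 2)*(v^2 - 6*v + 8) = (v - 3)*(v - 2)*(v + 2)*(v - 4)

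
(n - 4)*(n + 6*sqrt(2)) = n^2 - 4*n + 6*sqrt(2)*n - 24*sqrt(2)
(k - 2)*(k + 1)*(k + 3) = k^3 + 2*k^2 - 5*k - 6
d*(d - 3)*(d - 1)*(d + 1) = d^4 - 3*d^3 - d^2 + 3*d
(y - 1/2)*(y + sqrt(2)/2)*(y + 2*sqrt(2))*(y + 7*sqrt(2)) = y^4 - y^3/2 + 19*sqrt(2)*y^3/2 - 19*sqrt(2)*y^2/4 + 37*y^2 - 37*y/2 + 14*sqrt(2)*y - 7*sqrt(2)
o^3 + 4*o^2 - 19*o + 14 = (o - 2)*(o - 1)*(o + 7)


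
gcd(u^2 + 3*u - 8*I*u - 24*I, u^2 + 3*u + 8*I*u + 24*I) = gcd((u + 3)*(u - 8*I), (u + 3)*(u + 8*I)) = u + 3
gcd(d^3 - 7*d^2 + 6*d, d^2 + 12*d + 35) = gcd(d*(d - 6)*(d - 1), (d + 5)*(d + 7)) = 1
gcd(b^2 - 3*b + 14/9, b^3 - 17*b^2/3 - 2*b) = 1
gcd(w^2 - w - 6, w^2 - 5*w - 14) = w + 2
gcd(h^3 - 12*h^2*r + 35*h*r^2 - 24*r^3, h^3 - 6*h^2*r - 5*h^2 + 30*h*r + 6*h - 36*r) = 1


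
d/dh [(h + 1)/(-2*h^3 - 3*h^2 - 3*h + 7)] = (4*h^3 + 9*h^2 + 6*h + 10)/(4*h^6 + 12*h^5 + 21*h^4 - 10*h^3 - 33*h^2 - 42*h + 49)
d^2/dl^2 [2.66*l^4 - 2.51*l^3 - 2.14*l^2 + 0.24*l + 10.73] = 31.92*l^2 - 15.06*l - 4.28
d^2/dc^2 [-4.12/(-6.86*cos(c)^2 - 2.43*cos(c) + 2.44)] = (-775.542208*(1 - cos(c)^2)^2 - 206.038728*cos(c)^3 - 687.948124*cos(c)^2 + 387.649152*cos(c) + 962.123)/(6.86*cos(c)^2 + 2.43*cos(c) - 2.44)^3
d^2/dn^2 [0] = 0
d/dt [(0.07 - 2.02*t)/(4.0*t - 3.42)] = (26.5136*t - 22.669128)/(4.0*t - 3.42)^3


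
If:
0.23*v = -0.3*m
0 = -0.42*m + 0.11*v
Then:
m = 0.00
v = 0.00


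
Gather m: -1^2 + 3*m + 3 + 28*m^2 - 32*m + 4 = 28*m^2 - 29*m + 6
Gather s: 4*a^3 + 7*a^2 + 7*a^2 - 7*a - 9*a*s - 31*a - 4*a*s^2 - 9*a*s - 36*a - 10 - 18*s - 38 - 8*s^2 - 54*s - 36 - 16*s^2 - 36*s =4*a^3 + 14*a^2 - 74*a + s^2*(-4*a - 24) + s*(-18*a - 108) - 84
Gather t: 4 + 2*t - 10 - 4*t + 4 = -2*t - 2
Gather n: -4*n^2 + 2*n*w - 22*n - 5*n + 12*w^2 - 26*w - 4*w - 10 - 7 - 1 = -4*n^2 + n*(2*w - 27) + 12*w^2 - 30*w - 18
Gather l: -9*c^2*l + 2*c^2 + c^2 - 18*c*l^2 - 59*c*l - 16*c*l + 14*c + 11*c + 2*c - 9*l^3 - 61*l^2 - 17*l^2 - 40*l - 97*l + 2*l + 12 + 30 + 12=3*c^2 + 27*c - 9*l^3 + l^2*(-18*c - 78) + l*(-9*c^2 - 75*c - 135) + 54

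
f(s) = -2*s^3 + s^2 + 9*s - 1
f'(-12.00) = -879.00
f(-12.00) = 3491.00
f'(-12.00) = -879.00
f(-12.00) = 3491.00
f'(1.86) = -8.04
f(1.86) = 6.33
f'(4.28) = -92.35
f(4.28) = -100.97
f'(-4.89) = -144.25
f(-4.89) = 212.76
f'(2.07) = -12.57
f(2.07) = 4.18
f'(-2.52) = -34.14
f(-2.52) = 14.68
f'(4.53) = -105.07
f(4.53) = -125.63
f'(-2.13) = -22.48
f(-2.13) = 3.69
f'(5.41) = -155.79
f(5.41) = -239.72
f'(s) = -6*s^2 + 2*s + 9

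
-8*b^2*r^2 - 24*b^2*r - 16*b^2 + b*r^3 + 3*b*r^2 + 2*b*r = (-8*b + r)*(r + 2)*(b*r + b)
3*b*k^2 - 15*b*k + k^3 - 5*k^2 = k*(3*b + k)*(k - 5)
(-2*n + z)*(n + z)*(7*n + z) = -14*n^3 - 9*n^2*z + 6*n*z^2 + z^3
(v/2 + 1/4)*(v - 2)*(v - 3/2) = v^3/2 - 3*v^2/2 + 5*v/8 + 3/4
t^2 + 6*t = t*(t + 6)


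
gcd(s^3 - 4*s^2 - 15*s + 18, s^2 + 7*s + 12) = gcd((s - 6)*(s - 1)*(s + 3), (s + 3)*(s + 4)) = s + 3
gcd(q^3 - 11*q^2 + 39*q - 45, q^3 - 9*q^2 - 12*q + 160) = q - 5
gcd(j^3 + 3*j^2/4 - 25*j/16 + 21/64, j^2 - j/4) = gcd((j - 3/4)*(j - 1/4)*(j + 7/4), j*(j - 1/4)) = j - 1/4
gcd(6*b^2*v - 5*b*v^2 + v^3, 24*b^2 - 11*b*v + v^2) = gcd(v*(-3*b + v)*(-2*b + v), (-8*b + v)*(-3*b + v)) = -3*b + v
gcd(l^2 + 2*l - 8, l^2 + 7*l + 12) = l + 4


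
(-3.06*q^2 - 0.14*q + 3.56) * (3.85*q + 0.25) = -11.781*q^3 - 1.304*q^2 + 13.671*q + 0.89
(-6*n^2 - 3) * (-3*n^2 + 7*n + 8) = 18*n^4 - 42*n^3 - 39*n^2 - 21*n - 24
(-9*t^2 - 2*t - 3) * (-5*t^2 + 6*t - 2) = 45*t^4 - 44*t^3 + 21*t^2 - 14*t + 6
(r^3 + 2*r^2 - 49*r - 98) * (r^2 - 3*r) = r^5 - r^4 - 55*r^3 + 49*r^2 + 294*r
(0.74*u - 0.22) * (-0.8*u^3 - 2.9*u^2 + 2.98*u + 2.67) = -0.592*u^4 - 1.97*u^3 + 2.8432*u^2 + 1.3202*u - 0.5874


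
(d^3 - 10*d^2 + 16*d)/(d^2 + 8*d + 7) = d*(d^2 - 10*d + 16)/(d^2 + 8*d + 7)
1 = 1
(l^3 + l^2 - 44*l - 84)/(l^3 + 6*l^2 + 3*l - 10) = (l^2 - l - 42)/(l^2 + 4*l - 5)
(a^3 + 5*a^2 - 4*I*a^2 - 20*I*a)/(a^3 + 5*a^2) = (a - 4*I)/a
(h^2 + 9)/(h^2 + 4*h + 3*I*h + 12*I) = (h - 3*I)/(h + 4)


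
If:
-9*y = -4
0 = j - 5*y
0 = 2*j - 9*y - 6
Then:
No Solution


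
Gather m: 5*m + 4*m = 9*m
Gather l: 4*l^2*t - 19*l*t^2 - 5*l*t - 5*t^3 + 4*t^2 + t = 4*l^2*t + l*(-19*t^2 - 5*t) - 5*t^3 + 4*t^2 + t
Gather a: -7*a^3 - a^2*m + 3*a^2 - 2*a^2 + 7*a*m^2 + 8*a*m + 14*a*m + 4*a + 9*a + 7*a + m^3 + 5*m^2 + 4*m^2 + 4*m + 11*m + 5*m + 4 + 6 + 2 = -7*a^3 + a^2*(1 - m) + a*(7*m^2 + 22*m + 20) + m^3 + 9*m^2 + 20*m + 12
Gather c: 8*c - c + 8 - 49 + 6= 7*c - 35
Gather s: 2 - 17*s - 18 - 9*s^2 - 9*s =-9*s^2 - 26*s - 16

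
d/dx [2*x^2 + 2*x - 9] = 4*x + 2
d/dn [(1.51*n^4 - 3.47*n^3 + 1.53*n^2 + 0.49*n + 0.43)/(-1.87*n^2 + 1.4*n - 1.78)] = (-5.6474*n^5 + 12.8309*n^4 - 20.4672*n^3 + 21.5881*n^2 - 3.8386*n - 1.4742)/(3.4969*n^4 - 5.236*n^3 + 8.6172*n^2 - 4.984*n + 3.1684)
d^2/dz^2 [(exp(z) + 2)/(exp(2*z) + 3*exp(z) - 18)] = (exp(4*z) + 5*exp(3*z) + 126*exp(2*z) + 216*exp(z) + 432)*exp(z)/(exp(6*z) + 9*exp(5*z) - 27*exp(4*z) - 297*exp(3*z) + 486*exp(2*z) + 2916*exp(z) - 5832)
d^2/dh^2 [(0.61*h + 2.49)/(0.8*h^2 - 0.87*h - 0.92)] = ((-2.928*h - 2.9226)*(-0.8*h^2 + 0.87*h + 0.92) - (0.61*h + 2.49)*(1.6*h - 0.87)*(3.2*h - 1.74))/(-0.8*h^2 + 0.87*h + 0.92)^3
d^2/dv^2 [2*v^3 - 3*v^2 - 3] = 12*v - 6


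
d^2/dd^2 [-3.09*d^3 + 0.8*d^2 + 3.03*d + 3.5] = 1.6 - 18.54*d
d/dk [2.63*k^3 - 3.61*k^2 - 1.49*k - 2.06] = 7.89*k^2 - 7.22*k - 1.49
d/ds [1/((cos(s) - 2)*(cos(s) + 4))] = 2*(cos(s) + 1)*sin(s)/((cos(s) - 2)^2*(cos(s) + 4)^2)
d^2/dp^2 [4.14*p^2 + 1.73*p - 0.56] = 8.28000000000000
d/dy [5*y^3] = 15*y^2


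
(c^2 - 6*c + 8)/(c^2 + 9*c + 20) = (c^2 - 6*c + 8)/(c^2 + 9*c + 20)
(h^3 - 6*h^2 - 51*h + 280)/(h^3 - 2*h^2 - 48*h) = (h^2 + 2*h - 35)/(h*(h + 6))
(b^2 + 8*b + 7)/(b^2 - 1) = (b + 7)/(b - 1)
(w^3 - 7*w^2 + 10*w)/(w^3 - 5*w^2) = (w - 2)/w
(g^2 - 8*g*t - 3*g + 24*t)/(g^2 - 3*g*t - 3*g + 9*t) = (-g + 8*t)/(-g + 3*t)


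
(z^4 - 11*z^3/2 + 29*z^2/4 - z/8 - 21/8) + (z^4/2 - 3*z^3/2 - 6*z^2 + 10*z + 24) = 3*z^4/2 - 7*z^3 + 5*z^2/4 + 79*z/8 + 171/8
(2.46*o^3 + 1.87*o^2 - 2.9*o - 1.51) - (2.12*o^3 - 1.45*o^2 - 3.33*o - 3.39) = 0.34*o^3 + 3.32*o^2 + 0.43*o + 1.88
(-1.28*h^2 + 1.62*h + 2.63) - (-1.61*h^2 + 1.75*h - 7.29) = 0.33*h^2 - 0.13*h + 9.92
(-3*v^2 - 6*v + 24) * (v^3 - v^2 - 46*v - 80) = -3*v^5 - 3*v^4 + 168*v^3 + 492*v^2 - 624*v - 1920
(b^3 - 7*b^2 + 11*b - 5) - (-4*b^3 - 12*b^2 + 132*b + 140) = 5*b^3 + 5*b^2 - 121*b - 145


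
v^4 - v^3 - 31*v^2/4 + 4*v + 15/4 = (v - 3)*(v - 1)*(v + 1/2)*(v + 5/2)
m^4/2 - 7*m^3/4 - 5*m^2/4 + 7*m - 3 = (m/2 + 1)*(m - 3)*(m - 2)*(m - 1/2)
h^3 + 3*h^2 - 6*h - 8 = (h - 2)*(h + 1)*(h + 4)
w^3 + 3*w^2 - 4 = (w - 1)*(w + 2)^2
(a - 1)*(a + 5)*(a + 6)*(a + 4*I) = a^4 + 10*a^3 + 4*I*a^3 + 19*a^2 + 40*I*a^2 - 30*a + 76*I*a - 120*I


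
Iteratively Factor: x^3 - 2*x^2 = (x - 2)*(x^2) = x*(x - 2)*(x)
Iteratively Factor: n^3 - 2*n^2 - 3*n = (n)*(n^2 - 2*n - 3) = n*(n - 3)*(n + 1)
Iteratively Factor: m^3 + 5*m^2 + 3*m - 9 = (m + 3)*(m^2 + 2*m - 3) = (m - 1)*(m + 3)*(m + 3)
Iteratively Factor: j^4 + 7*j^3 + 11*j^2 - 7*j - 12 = (j + 1)*(j^3 + 6*j^2 + 5*j - 12) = (j + 1)*(j + 3)*(j^2 + 3*j - 4) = (j + 1)*(j + 3)*(j + 4)*(j - 1)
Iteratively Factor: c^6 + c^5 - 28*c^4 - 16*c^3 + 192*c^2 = (c - 3)*(c^5 + 4*c^4 - 16*c^3 - 64*c^2) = c*(c - 3)*(c^4 + 4*c^3 - 16*c^2 - 64*c) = c*(c - 3)*(c + 4)*(c^3 - 16*c) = c^2*(c - 3)*(c + 4)*(c^2 - 16) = c^2*(c - 4)*(c - 3)*(c + 4)*(c + 4)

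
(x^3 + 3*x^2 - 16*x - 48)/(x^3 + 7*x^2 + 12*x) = (x - 4)/x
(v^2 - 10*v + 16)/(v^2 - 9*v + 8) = (v - 2)/(v - 1)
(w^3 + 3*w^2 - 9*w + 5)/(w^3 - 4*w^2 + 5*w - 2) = (w + 5)/(w - 2)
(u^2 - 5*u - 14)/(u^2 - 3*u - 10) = (u - 7)/(u - 5)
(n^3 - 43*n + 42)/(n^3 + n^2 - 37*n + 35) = (n - 6)/(n - 5)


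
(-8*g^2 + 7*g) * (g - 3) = -8*g^3 + 31*g^2 - 21*g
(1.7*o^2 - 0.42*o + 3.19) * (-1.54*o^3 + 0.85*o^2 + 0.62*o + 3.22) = -2.618*o^5 + 2.0918*o^4 - 4.2156*o^3 + 7.9251*o^2 + 0.6254*o + 10.2718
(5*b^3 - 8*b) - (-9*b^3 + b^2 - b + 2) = 14*b^3 - b^2 - 7*b - 2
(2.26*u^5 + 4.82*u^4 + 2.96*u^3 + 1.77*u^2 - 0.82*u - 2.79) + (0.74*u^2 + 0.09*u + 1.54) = 2.26*u^5 + 4.82*u^4 + 2.96*u^3 + 2.51*u^2 - 0.73*u - 1.25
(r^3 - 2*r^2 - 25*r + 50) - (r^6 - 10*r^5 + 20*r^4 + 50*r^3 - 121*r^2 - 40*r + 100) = -r^6 + 10*r^5 - 20*r^4 - 49*r^3 + 119*r^2 + 15*r - 50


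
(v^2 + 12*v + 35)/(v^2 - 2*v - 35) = (v + 7)/(v - 7)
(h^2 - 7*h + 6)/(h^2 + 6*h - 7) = (h - 6)/(h + 7)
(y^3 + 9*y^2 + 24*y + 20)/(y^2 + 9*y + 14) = (y^2 + 7*y + 10)/(y + 7)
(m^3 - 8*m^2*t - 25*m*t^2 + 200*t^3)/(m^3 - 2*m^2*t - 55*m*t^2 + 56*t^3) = (-m^2 + 25*t^2)/(-m^2 - 6*m*t + 7*t^2)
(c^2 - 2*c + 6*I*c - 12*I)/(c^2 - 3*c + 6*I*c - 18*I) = (c - 2)/(c - 3)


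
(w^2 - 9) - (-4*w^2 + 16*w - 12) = 5*w^2 - 16*w + 3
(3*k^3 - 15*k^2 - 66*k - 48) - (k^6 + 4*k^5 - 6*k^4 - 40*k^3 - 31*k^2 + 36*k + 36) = -k^6 - 4*k^5 + 6*k^4 + 43*k^3 + 16*k^2 - 102*k - 84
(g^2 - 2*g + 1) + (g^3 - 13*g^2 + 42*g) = g^3 - 12*g^2 + 40*g + 1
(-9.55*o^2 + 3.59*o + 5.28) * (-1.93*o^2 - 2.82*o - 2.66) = 18.4315*o^4 + 20.0023*o^3 + 5.0888*o^2 - 24.439*o - 14.0448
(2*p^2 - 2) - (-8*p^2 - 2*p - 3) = 10*p^2 + 2*p + 1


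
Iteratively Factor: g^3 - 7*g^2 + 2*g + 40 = (g - 4)*(g^2 - 3*g - 10) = (g - 5)*(g - 4)*(g + 2)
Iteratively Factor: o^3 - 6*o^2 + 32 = (o - 4)*(o^2 - 2*o - 8) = (o - 4)^2*(o + 2)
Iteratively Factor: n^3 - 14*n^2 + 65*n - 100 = (n - 5)*(n^2 - 9*n + 20) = (n - 5)^2*(n - 4)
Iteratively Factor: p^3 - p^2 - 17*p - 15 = (p - 5)*(p^2 + 4*p + 3) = (p - 5)*(p + 3)*(p + 1)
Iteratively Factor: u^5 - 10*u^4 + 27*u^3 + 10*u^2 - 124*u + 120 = (u - 3)*(u^4 - 7*u^3 + 6*u^2 + 28*u - 40) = (u - 5)*(u - 3)*(u^3 - 2*u^2 - 4*u + 8) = (u - 5)*(u - 3)*(u - 2)*(u^2 - 4) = (u - 5)*(u - 3)*(u - 2)*(u + 2)*(u - 2)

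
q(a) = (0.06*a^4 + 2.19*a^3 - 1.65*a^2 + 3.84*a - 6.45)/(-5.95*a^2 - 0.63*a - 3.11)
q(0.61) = 0.74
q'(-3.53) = -0.22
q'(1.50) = -0.63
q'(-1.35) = 0.28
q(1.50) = -0.19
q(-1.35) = 1.51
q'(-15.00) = -0.06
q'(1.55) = -0.61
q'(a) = (11.9*a + 0.63)*(0.06*a^4 + 2.19*a^3 - 1.65*a^2 + 3.84*a - 6.45)/(-5.95*a^2 - 0.63*a - 3.11)^2 + (0.24*a^3 + 6.57*a^2 - 3.3*a + 3.84)/(-5.95*a^2 - 0.63*a - 3.11) = (-0.714*a^5 - 13.1439*a^4 - 3.5058*a^3 + 3.4548*a^2 - 66.492*a - 16.0059)/(35.4025*a^4 + 7.497*a^3 + 37.4059*a^2 + 3.9186*a + 9.6721)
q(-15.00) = 3.59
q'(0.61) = -1.78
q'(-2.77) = -0.18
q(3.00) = -0.93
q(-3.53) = 1.70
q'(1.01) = -1.01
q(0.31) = 1.38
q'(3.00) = -0.44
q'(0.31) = -2.43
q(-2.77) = 1.55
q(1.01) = 0.20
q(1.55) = -0.22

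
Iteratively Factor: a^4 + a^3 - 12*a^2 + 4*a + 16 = (a - 2)*(a^3 + 3*a^2 - 6*a - 8) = (a - 2)*(a + 4)*(a^2 - a - 2) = (a - 2)^2*(a + 4)*(a + 1)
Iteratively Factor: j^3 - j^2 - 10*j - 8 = (j + 1)*(j^2 - 2*j - 8) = (j - 4)*(j + 1)*(j + 2)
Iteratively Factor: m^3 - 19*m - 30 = (m + 3)*(m^2 - 3*m - 10) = (m - 5)*(m + 3)*(m + 2)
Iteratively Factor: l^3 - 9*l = (l)*(l^2 - 9) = l*(l + 3)*(l - 3)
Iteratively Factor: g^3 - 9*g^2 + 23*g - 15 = (g - 3)*(g^2 - 6*g + 5) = (g - 3)*(g - 1)*(g - 5)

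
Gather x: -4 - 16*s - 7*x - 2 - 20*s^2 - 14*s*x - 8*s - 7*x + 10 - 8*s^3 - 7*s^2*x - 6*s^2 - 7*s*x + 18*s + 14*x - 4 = -8*s^3 - 26*s^2 - 6*s + x*(-7*s^2 - 21*s)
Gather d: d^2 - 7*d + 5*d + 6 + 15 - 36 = d^2 - 2*d - 15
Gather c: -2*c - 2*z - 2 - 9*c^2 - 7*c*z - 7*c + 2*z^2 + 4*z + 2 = -9*c^2 + c*(-7*z - 9) + 2*z^2 + 2*z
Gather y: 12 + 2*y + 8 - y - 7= y + 13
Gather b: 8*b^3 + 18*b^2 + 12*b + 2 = 8*b^3 + 18*b^2 + 12*b + 2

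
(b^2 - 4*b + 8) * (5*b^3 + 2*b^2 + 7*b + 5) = 5*b^5 - 18*b^4 + 39*b^3 - 7*b^2 + 36*b + 40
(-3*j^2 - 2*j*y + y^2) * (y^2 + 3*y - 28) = -3*j^2*y^2 - 9*j^2*y + 84*j^2 - 2*j*y^3 - 6*j*y^2 + 56*j*y + y^4 + 3*y^3 - 28*y^2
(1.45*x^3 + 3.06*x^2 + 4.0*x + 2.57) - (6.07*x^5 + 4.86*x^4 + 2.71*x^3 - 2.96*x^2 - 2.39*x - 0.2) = -6.07*x^5 - 4.86*x^4 - 1.26*x^3 + 6.02*x^2 + 6.39*x + 2.77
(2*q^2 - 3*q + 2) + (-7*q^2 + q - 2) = -5*q^2 - 2*q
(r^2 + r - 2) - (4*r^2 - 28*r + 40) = -3*r^2 + 29*r - 42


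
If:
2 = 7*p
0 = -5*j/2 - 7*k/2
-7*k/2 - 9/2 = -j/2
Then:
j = 3/2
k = -15/14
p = 2/7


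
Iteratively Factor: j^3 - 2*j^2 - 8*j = (j - 4)*(j^2 + 2*j) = j*(j - 4)*(j + 2)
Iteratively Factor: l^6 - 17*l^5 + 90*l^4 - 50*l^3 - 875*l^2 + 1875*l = (l + 3)*(l^5 - 20*l^4 + 150*l^3 - 500*l^2 + 625*l) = l*(l + 3)*(l^4 - 20*l^3 + 150*l^2 - 500*l + 625) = l*(l - 5)*(l + 3)*(l^3 - 15*l^2 + 75*l - 125) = l*(l - 5)^2*(l + 3)*(l^2 - 10*l + 25) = l*(l - 5)^3*(l + 3)*(l - 5)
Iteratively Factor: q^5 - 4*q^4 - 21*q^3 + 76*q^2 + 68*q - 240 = (q - 3)*(q^4 - q^3 - 24*q^2 + 4*q + 80) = (q - 3)*(q + 2)*(q^3 - 3*q^2 - 18*q + 40) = (q - 3)*(q + 2)*(q + 4)*(q^2 - 7*q + 10) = (q - 3)*(q - 2)*(q + 2)*(q + 4)*(q - 5)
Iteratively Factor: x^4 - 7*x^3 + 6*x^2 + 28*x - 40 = (x - 2)*(x^3 - 5*x^2 - 4*x + 20) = (x - 2)^2*(x^2 - 3*x - 10) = (x - 2)^2*(x + 2)*(x - 5)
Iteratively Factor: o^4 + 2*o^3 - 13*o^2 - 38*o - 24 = (o + 3)*(o^3 - o^2 - 10*o - 8) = (o + 1)*(o + 3)*(o^2 - 2*o - 8) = (o - 4)*(o + 1)*(o + 3)*(o + 2)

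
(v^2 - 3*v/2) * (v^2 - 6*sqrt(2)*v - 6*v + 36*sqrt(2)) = v^4 - 6*sqrt(2)*v^3 - 15*v^3/2 + 9*v^2 + 45*sqrt(2)*v^2 - 54*sqrt(2)*v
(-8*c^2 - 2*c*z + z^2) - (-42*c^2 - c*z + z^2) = 34*c^2 - c*z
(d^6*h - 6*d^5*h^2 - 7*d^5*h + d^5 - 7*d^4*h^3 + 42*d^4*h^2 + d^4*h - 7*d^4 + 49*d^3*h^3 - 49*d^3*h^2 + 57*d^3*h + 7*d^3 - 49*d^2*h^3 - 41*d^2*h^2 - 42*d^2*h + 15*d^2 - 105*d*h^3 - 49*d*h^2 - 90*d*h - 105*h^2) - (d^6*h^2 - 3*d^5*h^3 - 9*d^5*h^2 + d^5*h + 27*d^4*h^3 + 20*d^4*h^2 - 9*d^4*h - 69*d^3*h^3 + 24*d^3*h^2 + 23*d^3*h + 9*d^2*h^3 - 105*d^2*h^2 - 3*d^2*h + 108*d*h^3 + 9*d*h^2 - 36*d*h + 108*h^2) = -d^6*h^2 + d^6*h + 3*d^5*h^3 + 3*d^5*h^2 - 8*d^5*h + d^5 - 34*d^4*h^3 + 22*d^4*h^2 + 10*d^4*h - 7*d^4 + 118*d^3*h^3 - 73*d^3*h^2 + 34*d^3*h + 7*d^3 - 58*d^2*h^3 + 64*d^2*h^2 - 39*d^2*h + 15*d^2 - 213*d*h^3 - 58*d*h^2 - 54*d*h - 213*h^2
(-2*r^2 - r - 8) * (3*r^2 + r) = -6*r^4 - 5*r^3 - 25*r^2 - 8*r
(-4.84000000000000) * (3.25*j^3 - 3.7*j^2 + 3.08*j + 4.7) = -15.73*j^3 + 17.908*j^2 - 14.9072*j - 22.748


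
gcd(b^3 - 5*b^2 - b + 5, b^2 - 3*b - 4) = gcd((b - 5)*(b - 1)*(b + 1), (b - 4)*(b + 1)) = b + 1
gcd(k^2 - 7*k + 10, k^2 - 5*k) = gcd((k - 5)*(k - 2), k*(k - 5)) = k - 5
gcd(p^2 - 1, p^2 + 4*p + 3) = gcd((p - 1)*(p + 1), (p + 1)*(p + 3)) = p + 1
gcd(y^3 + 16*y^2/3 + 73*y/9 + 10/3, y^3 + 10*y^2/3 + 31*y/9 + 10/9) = y^2 + 7*y/3 + 10/9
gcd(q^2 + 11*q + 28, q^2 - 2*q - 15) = 1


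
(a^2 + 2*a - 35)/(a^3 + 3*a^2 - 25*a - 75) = (a + 7)/(a^2 + 8*a + 15)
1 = 1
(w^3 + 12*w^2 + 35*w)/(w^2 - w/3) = 3*(w^2 + 12*w + 35)/(3*w - 1)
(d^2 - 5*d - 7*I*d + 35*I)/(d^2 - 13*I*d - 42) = (d - 5)/(d - 6*I)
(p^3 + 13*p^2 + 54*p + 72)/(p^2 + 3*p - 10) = (p^3 + 13*p^2 + 54*p + 72)/(p^2 + 3*p - 10)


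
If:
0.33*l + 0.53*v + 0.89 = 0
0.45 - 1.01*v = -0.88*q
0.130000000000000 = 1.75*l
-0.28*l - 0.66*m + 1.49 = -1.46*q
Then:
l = 0.07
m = -3.29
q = -2.49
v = -1.73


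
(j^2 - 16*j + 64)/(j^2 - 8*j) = (j - 8)/j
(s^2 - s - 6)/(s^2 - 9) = (s + 2)/(s + 3)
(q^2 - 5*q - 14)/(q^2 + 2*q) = (q - 7)/q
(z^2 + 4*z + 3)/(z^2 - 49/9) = 9*(z^2 + 4*z + 3)/(9*z^2 - 49)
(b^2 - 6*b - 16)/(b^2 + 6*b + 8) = (b - 8)/(b + 4)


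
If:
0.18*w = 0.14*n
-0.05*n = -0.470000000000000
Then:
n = 9.40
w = 7.31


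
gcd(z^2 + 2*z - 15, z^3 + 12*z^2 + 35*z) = z + 5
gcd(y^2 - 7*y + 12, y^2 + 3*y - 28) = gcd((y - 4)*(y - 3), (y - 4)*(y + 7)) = y - 4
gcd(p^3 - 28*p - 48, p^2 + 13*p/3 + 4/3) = p + 4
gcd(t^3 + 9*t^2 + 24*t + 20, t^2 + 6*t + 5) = t + 5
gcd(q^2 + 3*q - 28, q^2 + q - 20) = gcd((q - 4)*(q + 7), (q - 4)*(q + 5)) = q - 4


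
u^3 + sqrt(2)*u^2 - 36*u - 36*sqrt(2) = (u - 6)*(u + 6)*(u + sqrt(2))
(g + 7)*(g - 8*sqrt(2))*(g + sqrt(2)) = g^3 - 7*sqrt(2)*g^2 + 7*g^2 - 49*sqrt(2)*g - 16*g - 112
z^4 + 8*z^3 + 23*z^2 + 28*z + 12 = (z + 1)*(z + 2)^2*(z + 3)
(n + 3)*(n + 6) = n^2 + 9*n + 18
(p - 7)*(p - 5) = p^2 - 12*p + 35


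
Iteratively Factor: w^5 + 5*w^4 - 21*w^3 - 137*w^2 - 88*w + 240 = (w + 3)*(w^4 + 2*w^3 - 27*w^2 - 56*w + 80) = (w + 3)*(w + 4)*(w^3 - 2*w^2 - 19*w + 20) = (w + 3)*(w + 4)^2*(w^2 - 6*w + 5) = (w - 1)*(w + 3)*(w + 4)^2*(w - 5)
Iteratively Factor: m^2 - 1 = (m - 1)*(m + 1)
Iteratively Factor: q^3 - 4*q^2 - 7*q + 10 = (q + 2)*(q^2 - 6*q + 5) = (q - 1)*(q + 2)*(q - 5)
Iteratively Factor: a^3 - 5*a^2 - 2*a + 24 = (a - 4)*(a^2 - a - 6) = (a - 4)*(a + 2)*(a - 3)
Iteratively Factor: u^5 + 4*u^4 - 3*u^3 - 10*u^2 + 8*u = (u - 1)*(u^4 + 5*u^3 + 2*u^2 - 8*u) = (u - 1)^2*(u^3 + 6*u^2 + 8*u) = u*(u - 1)^2*(u^2 + 6*u + 8) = u*(u - 1)^2*(u + 2)*(u + 4)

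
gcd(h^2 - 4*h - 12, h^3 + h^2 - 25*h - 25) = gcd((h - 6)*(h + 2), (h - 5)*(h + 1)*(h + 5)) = 1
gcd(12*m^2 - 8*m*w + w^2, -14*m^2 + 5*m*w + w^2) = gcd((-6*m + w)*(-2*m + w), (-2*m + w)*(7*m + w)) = -2*m + w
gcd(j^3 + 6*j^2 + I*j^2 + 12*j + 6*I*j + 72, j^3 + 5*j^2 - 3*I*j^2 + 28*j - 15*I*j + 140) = j + 4*I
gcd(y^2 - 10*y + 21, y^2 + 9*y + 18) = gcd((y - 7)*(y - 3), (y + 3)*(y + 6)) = 1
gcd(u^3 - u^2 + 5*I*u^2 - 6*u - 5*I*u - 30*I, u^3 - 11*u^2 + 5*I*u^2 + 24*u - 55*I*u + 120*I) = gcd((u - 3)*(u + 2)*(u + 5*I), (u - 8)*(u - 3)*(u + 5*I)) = u^2 + u*(-3 + 5*I) - 15*I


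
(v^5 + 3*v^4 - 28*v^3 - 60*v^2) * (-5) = -5*v^5 - 15*v^4 + 140*v^3 + 300*v^2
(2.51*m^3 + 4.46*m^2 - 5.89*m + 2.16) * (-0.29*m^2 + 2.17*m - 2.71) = -0.7279*m^5 + 4.1533*m^4 + 4.5842*m^3 - 25.4943*m^2 + 20.6491*m - 5.8536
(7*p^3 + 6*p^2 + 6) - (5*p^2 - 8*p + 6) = 7*p^3 + p^2 + 8*p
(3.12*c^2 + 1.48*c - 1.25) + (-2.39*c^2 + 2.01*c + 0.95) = 0.73*c^2 + 3.49*c - 0.3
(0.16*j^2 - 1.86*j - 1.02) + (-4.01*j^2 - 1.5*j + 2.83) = -3.85*j^2 - 3.36*j + 1.81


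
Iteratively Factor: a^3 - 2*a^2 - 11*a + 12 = (a + 3)*(a^2 - 5*a + 4) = (a - 4)*(a + 3)*(a - 1)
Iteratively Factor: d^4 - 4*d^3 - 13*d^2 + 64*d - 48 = (d + 4)*(d^3 - 8*d^2 + 19*d - 12) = (d - 4)*(d + 4)*(d^2 - 4*d + 3) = (d - 4)*(d - 3)*(d + 4)*(d - 1)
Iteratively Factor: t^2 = (t)*(t)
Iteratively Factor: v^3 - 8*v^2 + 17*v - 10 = (v - 1)*(v^2 - 7*v + 10) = (v - 2)*(v - 1)*(v - 5)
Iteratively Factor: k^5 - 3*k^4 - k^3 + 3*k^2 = (k - 1)*(k^4 - 2*k^3 - 3*k^2) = k*(k - 1)*(k^3 - 2*k^2 - 3*k) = k*(k - 1)*(k + 1)*(k^2 - 3*k) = k*(k - 3)*(k - 1)*(k + 1)*(k)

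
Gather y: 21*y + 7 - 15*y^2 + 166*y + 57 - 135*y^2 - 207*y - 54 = -150*y^2 - 20*y + 10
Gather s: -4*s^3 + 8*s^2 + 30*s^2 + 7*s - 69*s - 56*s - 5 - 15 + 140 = -4*s^3 + 38*s^2 - 118*s + 120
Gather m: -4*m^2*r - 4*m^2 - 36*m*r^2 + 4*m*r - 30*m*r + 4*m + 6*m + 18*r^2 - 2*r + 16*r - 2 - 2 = m^2*(-4*r - 4) + m*(-36*r^2 - 26*r + 10) + 18*r^2 + 14*r - 4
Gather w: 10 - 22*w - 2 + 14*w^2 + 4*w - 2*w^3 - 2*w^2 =-2*w^3 + 12*w^2 - 18*w + 8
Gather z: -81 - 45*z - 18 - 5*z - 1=-50*z - 100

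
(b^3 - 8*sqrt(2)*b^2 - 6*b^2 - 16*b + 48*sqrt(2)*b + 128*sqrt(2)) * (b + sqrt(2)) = b^4 - 7*sqrt(2)*b^3 - 6*b^3 - 32*b^2 + 42*sqrt(2)*b^2 + 96*b + 112*sqrt(2)*b + 256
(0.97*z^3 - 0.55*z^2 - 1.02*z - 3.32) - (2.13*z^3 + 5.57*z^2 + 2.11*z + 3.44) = -1.16*z^3 - 6.12*z^2 - 3.13*z - 6.76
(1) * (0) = 0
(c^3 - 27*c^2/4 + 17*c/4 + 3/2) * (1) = c^3 - 27*c^2/4 + 17*c/4 + 3/2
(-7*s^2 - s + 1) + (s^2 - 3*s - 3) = -6*s^2 - 4*s - 2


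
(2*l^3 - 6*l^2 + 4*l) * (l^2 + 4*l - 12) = 2*l^5 + 2*l^4 - 44*l^3 + 88*l^2 - 48*l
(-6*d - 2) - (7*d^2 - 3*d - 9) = -7*d^2 - 3*d + 7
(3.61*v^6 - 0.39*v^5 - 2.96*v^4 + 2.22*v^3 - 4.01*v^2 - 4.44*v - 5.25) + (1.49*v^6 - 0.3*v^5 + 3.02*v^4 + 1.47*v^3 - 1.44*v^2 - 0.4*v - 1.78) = 5.1*v^6 - 0.69*v^5 + 0.0600000000000001*v^4 + 3.69*v^3 - 5.45*v^2 - 4.84*v - 7.03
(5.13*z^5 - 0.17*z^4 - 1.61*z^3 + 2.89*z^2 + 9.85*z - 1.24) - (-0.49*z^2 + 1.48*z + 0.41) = 5.13*z^5 - 0.17*z^4 - 1.61*z^3 + 3.38*z^2 + 8.37*z - 1.65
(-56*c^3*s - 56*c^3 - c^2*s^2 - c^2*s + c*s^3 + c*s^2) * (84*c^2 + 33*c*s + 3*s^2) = -4704*c^5*s - 4704*c^5 - 1932*c^4*s^2 - 1932*c^4*s - 117*c^3*s^3 - 117*c^3*s^2 + 30*c^2*s^4 + 30*c^2*s^3 + 3*c*s^5 + 3*c*s^4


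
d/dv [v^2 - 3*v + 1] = 2*v - 3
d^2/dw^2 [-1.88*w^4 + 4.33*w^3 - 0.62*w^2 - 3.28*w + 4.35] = -22.56*w^2 + 25.98*w - 1.24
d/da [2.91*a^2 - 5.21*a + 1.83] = 5.82*a - 5.21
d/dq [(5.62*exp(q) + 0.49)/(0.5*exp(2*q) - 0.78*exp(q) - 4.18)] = (-(1.0*exp(q) - 0.78)*(5.62*exp(q) + 0.49) + 2.81*exp(2*q) - 4.3836*exp(q) - 23.4916)*exp(q)/(-0.5*exp(2*q) + 0.78*exp(q) + 4.18)^2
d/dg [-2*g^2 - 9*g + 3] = -4*g - 9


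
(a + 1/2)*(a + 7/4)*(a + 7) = a^3 + 37*a^2/4 + 133*a/8 + 49/8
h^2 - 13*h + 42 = (h - 7)*(h - 6)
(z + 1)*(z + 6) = z^2 + 7*z + 6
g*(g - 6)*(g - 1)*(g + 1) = g^4 - 6*g^3 - g^2 + 6*g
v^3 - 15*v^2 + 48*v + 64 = (v - 8)^2*(v + 1)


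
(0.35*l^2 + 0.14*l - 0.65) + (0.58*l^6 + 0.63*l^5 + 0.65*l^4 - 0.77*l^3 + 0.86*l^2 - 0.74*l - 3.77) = 0.58*l^6 + 0.63*l^5 + 0.65*l^4 - 0.77*l^3 + 1.21*l^2 - 0.6*l - 4.42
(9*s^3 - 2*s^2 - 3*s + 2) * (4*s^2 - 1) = 36*s^5 - 8*s^4 - 21*s^3 + 10*s^2 + 3*s - 2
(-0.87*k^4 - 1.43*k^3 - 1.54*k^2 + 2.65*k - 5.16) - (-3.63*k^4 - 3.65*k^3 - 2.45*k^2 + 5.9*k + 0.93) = 2.76*k^4 + 2.22*k^3 + 0.91*k^2 - 3.25*k - 6.09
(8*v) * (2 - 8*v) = -64*v^2 + 16*v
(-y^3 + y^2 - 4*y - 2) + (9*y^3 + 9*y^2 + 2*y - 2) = 8*y^3 + 10*y^2 - 2*y - 4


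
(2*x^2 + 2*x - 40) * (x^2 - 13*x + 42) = 2*x^4 - 24*x^3 + 18*x^2 + 604*x - 1680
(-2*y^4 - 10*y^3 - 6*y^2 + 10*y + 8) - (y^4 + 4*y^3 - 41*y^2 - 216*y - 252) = -3*y^4 - 14*y^3 + 35*y^2 + 226*y + 260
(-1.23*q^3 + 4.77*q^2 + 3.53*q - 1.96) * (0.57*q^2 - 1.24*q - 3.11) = -0.7011*q^5 + 4.2441*q^4 - 0.0773999999999999*q^3 - 20.3291*q^2 - 8.5479*q + 6.0956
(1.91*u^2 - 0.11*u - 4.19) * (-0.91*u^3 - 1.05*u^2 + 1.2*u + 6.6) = -1.7381*u^5 - 1.9054*u^4 + 6.2204*u^3 + 16.8735*u^2 - 5.754*u - 27.654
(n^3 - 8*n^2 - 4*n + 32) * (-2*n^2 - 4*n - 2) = -2*n^5 + 12*n^4 + 38*n^3 - 32*n^2 - 120*n - 64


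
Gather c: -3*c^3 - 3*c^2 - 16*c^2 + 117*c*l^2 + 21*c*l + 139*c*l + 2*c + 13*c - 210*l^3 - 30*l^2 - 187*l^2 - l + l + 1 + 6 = -3*c^3 - 19*c^2 + c*(117*l^2 + 160*l + 15) - 210*l^3 - 217*l^2 + 7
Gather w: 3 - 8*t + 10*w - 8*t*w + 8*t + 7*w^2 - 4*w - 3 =7*w^2 + w*(6 - 8*t)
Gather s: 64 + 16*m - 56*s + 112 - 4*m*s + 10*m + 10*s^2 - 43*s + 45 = 26*m + 10*s^2 + s*(-4*m - 99) + 221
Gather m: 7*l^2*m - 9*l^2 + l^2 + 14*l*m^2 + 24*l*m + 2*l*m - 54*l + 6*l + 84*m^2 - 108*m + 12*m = -8*l^2 - 48*l + m^2*(14*l + 84) + m*(7*l^2 + 26*l - 96)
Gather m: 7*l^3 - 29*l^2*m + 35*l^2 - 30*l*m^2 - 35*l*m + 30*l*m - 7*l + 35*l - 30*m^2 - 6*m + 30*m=7*l^3 + 35*l^2 + 28*l + m^2*(-30*l - 30) + m*(-29*l^2 - 5*l + 24)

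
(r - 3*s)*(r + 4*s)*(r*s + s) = r^3*s + r^2*s^2 + r^2*s - 12*r*s^3 + r*s^2 - 12*s^3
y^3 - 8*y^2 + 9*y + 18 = (y - 6)*(y - 3)*(y + 1)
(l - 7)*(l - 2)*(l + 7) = l^3 - 2*l^2 - 49*l + 98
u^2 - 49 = (u - 7)*(u + 7)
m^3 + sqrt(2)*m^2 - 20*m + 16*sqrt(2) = (m - 2*sqrt(2))*(m - sqrt(2))*(m + 4*sqrt(2))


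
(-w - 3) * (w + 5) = -w^2 - 8*w - 15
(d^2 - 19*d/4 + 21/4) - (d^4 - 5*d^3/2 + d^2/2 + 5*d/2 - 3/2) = -d^4 + 5*d^3/2 + d^2/2 - 29*d/4 + 27/4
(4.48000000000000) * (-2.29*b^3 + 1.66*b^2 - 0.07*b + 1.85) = -10.2592*b^3 + 7.4368*b^2 - 0.3136*b + 8.288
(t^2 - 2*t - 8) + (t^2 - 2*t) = 2*t^2 - 4*t - 8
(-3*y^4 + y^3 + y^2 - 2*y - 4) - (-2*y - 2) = -3*y^4 + y^3 + y^2 - 2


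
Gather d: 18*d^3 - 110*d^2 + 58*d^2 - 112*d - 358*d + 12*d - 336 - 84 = 18*d^3 - 52*d^2 - 458*d - 420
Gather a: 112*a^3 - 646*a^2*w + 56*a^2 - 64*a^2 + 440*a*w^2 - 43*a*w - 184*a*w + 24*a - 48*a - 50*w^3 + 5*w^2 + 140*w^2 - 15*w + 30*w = 112*a^3 + a^2*(-646*w - 8) + a*(440*w^2 - 227*w - 24) - 50*w^3 + 145*w^2 + 15*w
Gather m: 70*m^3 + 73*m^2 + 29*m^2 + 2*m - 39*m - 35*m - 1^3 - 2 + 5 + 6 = 70*m^3 + 102*m^2 - 72*m + 8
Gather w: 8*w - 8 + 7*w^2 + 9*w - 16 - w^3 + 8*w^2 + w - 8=-w^3 + 15*w^2 + 18*w - 32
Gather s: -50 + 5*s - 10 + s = 6*s - 60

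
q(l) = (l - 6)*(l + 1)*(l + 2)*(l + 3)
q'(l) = (l - 6)*(l + 1)*(l + 2) + (l - 6)*(l + 1)*(l + 3) + (l - 6)*(l + 2)*(l + 3) + (l + 1)*(l + 2)*(l + 3) = 4*l^3 - 50*l - 60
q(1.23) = -145.33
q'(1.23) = -114.06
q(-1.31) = 2.64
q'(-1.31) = -3.49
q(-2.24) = -1.86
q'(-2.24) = 7.04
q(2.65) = -321.25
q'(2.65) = -118.06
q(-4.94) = 245.85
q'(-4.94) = -295.22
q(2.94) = -353.78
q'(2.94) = -105.35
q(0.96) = -115.79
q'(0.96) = -104.46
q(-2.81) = -2.45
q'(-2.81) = -8.25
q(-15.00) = 45864.00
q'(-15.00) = -12810.00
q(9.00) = 3960.00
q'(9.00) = 2406.00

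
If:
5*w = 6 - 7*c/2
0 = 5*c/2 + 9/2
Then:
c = -9/5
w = 123/50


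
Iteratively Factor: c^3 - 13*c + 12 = (c - 1)*(c^2 + c - 12) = (c - 3)*(c - 1)*(c + 4)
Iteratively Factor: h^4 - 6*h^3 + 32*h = (h - 4)*(h^3 - 2*h^2 - 8*h) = (h - 4)*(h + 2)*(h^2 - 4*h) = h*(h - 4)*(h + 2)*(h - 4)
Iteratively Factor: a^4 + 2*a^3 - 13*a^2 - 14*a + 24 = (a - 3)*(a^3 + 5*a^2 + 2*a - 8) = (a - 3)*(a - 1)*(a^2 + 6*a + 8) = (a - 3)*(a - 1)*(a + 4)*(a + 2)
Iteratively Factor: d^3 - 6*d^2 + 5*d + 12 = (d - 3)*(d^2 - 3*d - 4) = (d - 3)*(d + 1)*(d - 4)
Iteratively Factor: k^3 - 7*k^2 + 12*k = (k - 4)*(k^2 - 3*k) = k*(k - 4)*(k - 3)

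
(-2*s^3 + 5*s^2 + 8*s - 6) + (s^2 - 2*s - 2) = -2*s^3 + 6*s^2 + 6*s - 8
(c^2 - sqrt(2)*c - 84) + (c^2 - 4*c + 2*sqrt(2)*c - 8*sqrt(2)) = 2*c^2 - 4*c + sqrt(2)*c - 84 - 8*sqrt(2)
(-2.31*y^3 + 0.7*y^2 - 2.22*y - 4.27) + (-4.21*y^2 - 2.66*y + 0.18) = -2.31*y^3 - 3.51*y^2 - 4.88*y - 4.09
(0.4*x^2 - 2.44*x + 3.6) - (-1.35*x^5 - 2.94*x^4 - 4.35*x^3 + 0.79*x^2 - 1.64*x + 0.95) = 1.35*x^5 + 2.94*x^4 + 4.35*x^3 - 0.39*x^2 - 0.8*x + 2.65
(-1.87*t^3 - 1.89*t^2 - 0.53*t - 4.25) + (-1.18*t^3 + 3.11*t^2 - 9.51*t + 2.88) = -3.05*t^3 + 1.22*t^2 - 10.04*t - 1.37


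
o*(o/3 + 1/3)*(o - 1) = o^3/3 - o/3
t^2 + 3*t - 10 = (t - 2)*(t + 5)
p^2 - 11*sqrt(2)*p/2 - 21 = (p - 7*sqrt(2))*(p + 3*sqrt(2)/2)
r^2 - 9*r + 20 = (r - 5)*(r - 4)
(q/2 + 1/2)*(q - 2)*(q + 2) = q^3/2 + q^2/2 - 2*q - 2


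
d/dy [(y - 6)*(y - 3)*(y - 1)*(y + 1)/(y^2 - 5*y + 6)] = 2*(y^3 - 6*y^2 + 12*y - 2)/(y^2 - 4*y + 4)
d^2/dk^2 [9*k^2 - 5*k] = 18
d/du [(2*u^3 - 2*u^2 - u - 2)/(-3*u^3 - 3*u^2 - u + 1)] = (-12*u^4 - 10*u^3 - 13*u^2 - 16*u - 3)/(9*u^6 + 18*u^5 + 15*u^4 - 5*u^2 - 2*u + 1)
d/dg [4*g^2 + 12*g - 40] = 8*g + 12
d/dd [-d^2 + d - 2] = 1 - 2*d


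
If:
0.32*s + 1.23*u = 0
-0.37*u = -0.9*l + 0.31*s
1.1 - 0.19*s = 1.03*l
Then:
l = 0.60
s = 2.53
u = -0.66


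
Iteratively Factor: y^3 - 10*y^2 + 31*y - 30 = (y - 2)*(y^2 - 8*y + 15) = (y - 5)*(y - 2)*(y - 3)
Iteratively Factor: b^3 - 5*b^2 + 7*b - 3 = (b - 3)*(b^2 - 2*b + 1) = (b - 3)*(b - 1)*(b - 1)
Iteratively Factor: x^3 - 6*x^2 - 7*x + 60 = (x - 5)*(x^2 - x - 12) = (x - 5)*(x - 4)*(x + 3)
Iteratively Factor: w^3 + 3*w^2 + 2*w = (w + 1)*(w^2 + 2*w) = w*(w + 1)*(w + 2)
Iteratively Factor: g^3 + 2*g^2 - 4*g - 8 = (g + 2)*(g^2 - 4) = (g + 2)^2*(g - 2)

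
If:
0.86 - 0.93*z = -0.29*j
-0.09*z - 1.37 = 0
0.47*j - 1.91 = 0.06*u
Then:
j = -51.78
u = -437.46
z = -15.22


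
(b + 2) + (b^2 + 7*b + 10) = b^2 + 8*b + 12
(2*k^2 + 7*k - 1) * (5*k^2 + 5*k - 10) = 10*k^4 + 45*k^3 + 10*k^2 - 75*k + 10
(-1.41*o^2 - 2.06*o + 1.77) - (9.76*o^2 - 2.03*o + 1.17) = -11.17*o^2 - 0.0300000000000002*o + 0.6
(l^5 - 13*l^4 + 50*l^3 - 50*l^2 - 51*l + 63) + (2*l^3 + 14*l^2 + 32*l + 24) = l^5 - 13*l^4 + 52*l^3 - 36*l^2 - 19*l + 87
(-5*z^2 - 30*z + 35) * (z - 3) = -5*z^3 - 15*z^2 + 125*z - 105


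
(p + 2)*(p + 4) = p^2 + 6*p + 8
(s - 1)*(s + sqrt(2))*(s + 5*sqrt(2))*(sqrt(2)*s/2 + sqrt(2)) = sqrt(2)*s^4/2 + sqrt(2)*s^3/2 + 6*s^3 + 4*sqrt(2)*s^2 + 6*s^2 - 12*s + 5*sqrt(2)*s - 10*sqrt(2)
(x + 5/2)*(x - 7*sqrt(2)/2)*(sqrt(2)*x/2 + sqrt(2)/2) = sqrt(2)*x^3/2 - 7*x^2/2 + 7*sqrt(2)*x^2/4 - 49*x/4 + 5*sqrt(2)*x/4 - 35/4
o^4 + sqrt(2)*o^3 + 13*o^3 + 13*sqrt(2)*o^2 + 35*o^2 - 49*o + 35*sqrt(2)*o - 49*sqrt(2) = (o - 1)*(o + 7)^2*(o + sqrt(2))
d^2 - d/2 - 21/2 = (d - 7/2)*(d + 3)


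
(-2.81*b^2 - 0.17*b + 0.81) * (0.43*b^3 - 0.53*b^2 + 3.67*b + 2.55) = -1.2083*b^5 + 1.4162*b^4 - 9.8743*b^3 - 8.2187*b^2 + 2.5392*b + 2.0655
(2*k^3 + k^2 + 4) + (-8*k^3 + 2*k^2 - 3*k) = -6*k^3 + 3*k^2 - 3*k + 4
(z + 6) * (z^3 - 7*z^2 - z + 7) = z^4 - z^3 - 43*z^2 + z + 42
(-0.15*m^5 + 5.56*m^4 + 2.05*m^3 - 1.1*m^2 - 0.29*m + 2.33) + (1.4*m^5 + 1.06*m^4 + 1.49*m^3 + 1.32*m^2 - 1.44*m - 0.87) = 1.25*m^5 + 6.62*m^4 + 3.54*m^3 + 0.22*m^2 - 1.73*m + 1.46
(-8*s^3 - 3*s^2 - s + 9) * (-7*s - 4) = 56*s^4 + 53*s^3 + 19*s^2 - 59*s - 36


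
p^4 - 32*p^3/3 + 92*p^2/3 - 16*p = p*(p - 6)*(p - 4)*(p - 2/3)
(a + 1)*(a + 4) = a^2 + 5*a + 4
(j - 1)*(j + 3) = j^2 + 2*j - 3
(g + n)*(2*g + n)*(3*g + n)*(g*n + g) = 6*g^4*n + 6*g^4 + 11*g^3*n^2 + 11*g^3*n + 6*g^2*n^3 + 6*g^2*n^2 + g*n^4 + g*n^3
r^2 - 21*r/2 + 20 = (r - 8)*(r - 5/2)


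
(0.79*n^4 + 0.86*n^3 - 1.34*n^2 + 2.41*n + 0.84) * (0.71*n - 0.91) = 0.5609*n^5 - 0.1083*n^4 - 1.734*n^3 + 2.9305*n^2 - 1.5967*n - 0.7644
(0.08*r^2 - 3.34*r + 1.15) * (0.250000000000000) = 0.02*r^2 - 0.835*r + 0.2875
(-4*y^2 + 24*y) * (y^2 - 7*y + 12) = -4*y^4 + 52*y^3 - 216*y^2 + 288*y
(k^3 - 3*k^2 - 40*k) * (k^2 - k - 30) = k^5 - 4*k^4 - 67*k^3 + 130*k^2 + 1200*k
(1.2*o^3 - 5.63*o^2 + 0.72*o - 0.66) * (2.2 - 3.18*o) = -3.816*o^4 + 20.5434*o^3 - 14.6756*o^2 + 3.6828*o - 1.452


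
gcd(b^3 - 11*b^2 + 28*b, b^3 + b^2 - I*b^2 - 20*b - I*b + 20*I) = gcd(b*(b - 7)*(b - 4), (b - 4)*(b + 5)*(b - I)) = b - 4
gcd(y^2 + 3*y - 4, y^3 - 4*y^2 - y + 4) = y - 1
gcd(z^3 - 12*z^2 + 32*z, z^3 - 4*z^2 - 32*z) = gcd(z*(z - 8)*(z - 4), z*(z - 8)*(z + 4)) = z^2 - 8*z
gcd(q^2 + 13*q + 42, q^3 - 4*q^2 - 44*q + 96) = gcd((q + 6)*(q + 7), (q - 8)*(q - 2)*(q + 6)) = q + 6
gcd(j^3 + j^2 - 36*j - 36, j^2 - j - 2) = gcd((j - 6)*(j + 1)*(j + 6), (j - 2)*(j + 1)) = j + 1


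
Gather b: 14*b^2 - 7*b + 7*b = 14*b^2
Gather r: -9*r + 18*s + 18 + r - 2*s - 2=-8*r + 16*s + 16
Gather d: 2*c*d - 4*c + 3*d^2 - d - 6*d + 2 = -4*c + 3*d^2 + d*(2*c - 7) + 2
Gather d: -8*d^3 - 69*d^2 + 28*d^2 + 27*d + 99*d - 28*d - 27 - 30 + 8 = -8*d^3 - 41*d^2 + 98*d - 49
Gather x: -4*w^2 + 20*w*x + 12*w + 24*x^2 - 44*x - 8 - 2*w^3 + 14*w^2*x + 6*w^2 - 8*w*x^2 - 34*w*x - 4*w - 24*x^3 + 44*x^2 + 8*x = -2*w^3 + 2*w^2 + 8*w - 24*x^3 + x^2*(68 - 8*w) + x*(14*w^2 - 14*w - 36) - 8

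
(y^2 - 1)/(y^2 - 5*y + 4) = (y + 1)/(y - 4)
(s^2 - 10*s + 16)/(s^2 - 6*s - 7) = (-s^2 + 10*s - 16)/(-s^2 + 6*s + 7)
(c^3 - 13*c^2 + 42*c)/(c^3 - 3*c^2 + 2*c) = (c^2 - 13*c + 42)/(c^2 - 3*c + 2)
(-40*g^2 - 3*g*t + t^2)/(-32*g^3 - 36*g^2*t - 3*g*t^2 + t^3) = (5*g + t)/(4*g^2 + 5*g*t + t^2)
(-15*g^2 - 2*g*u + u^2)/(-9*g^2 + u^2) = (-5*g + u)/(-3*g + u)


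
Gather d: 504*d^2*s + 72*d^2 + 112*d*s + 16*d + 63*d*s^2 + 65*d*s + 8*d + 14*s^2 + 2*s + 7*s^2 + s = d^2*(504*s + 72) + d*(63*s^2 + 177*s + 24) + 21*s^2 + 3*s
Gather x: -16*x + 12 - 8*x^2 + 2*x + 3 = -8*x^2 - 14*x + 15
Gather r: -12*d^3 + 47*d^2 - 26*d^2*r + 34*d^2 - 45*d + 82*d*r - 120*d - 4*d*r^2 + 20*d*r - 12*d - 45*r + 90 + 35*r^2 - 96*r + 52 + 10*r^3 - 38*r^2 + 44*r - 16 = -12*d^3 + 81*d^2 - 177*d + 10*r^3 + r^2*(-4*d - 3) + r*(-26*d^2 + 102*d - 97) + 126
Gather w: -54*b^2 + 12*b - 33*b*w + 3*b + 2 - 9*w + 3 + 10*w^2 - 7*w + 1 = -54*b^2 + 15*b + 10*w^2 + w*(-33*b - 16) + 6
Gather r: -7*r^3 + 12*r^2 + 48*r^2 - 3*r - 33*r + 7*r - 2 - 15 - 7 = -7*r^3 + 60*r^2 - 29*r - 24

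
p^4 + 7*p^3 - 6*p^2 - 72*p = p*(p - 3)*(p + 4)*(p + 6)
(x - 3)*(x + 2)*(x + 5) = x^3 + 4*x^2 - 11*x - 30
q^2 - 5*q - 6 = (q - 6)*(q + 1)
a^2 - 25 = (a - 5)*(a + 5)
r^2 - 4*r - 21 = (r - 7)*(r + 3)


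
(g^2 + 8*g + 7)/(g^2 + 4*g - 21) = (g + 1)/(g - 3)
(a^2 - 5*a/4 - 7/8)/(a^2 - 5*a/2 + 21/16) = 2*(2*a + 1)/(4*a - 3)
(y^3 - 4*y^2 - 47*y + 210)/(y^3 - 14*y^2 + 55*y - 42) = (y^2 + 2*y - 35)/(y^2 - 8*y + 7)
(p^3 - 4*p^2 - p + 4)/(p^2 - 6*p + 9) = (p^3 - 4*p^2 - p + 4)/(p^2 - 6*p + 9)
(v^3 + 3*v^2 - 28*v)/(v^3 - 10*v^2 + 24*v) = (v + 7)/(v - 6)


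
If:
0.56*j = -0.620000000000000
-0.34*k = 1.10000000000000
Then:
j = -1.11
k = -3.24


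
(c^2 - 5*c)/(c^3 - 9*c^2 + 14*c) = (c - 5)/(c^2 - 9*c + 14)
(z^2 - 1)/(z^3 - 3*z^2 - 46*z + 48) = (z + 1)/(z^2 - 2*z - 48)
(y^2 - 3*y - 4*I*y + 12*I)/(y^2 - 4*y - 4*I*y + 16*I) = (y - 3)/(y - 4)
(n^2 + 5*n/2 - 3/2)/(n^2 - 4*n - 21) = (n - 1/2)/(n - 7)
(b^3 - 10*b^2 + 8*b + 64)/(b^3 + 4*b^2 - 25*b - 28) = (b^2 - 6*b - 16)/(b^2 + 8*b + 7)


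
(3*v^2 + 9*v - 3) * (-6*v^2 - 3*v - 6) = -18*v^4 - 63*v^3 - 27*v^2 - 45*v + 18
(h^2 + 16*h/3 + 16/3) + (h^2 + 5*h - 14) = 2*h^2 + 31*h/3 - 26/3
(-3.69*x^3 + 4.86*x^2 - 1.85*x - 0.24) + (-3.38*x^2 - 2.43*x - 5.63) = -3.69*x^3 + 1.48*x^2 - 4.28*x - 5.87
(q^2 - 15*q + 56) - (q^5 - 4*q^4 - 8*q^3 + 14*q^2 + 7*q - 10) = -q^5 + 4*q^4 + 8*q^3 - 13*q^2 - 22*q + 66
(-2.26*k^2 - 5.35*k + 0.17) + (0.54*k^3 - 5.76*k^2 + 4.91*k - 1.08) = 0.54*k^3 - 8.02*k^2 - 0.44*k - 0.91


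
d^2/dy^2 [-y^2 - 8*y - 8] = -2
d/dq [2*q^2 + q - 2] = 4*q + 1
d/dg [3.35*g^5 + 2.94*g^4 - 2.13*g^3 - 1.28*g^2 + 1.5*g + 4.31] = 16.75*g^4 + 11.76*g^3 - 6.39*g^2 - 2.56*g + 1.5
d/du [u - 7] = 1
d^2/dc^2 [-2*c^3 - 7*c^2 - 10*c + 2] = -12*c - 14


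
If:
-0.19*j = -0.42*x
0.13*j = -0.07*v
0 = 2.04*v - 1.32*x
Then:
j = 0.00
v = 0.00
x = 0.00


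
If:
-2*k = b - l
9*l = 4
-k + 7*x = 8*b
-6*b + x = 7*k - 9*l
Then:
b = 26/15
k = -29/45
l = 4/9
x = 17/9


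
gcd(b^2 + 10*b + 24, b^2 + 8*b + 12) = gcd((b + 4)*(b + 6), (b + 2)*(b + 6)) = b + 6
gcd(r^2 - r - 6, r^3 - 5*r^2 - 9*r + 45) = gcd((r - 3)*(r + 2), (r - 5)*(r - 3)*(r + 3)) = r - 3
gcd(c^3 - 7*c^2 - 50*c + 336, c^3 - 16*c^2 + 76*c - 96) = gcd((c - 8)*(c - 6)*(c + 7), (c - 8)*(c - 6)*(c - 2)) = c^2 - 14*c + 48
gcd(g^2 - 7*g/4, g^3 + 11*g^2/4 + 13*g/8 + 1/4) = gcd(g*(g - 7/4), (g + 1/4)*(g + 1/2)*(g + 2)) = 1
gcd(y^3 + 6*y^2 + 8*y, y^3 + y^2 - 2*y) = y^2 + 2*y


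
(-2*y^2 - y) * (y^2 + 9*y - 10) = -2*y^4 - 19*y^3 + 11*y^2 + 10*y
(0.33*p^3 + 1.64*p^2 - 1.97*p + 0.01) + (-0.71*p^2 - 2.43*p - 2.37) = 0.33*p^3 + 0.93*p^2 - 4.4*p - 2.36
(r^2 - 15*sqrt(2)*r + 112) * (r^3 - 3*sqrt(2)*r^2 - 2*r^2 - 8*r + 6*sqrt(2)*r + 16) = r^5 - 18*sqrt(2)*r^4 - 2*r^4 + 36*sqrt(2)*r^3 + 194*r^3 - 388*r^2 - 216*sqrt(2)*r^2 - 896*r + 432*sqrt(2)*r + 1792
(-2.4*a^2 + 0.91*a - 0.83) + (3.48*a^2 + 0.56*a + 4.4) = 1.08*a^2 + 1.47*a + 3.57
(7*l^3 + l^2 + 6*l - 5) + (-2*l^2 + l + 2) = 7*l^3 - l^2 + 7*l - 3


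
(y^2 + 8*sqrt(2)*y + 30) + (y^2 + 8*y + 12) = 2*y^2 + 8*y + 8*sqrt(2)*y + 42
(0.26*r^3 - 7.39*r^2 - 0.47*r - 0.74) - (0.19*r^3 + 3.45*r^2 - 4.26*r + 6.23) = 0.07*r^3 - 10.84*r^2 + 3.79*r - 6.97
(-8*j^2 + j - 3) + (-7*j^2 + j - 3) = -15*j^2 + 2*j - 6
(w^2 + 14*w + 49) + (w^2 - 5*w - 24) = 2*w^2 + 9*w + 25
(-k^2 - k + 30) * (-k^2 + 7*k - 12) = k^4 - 6*k^3 - 25*k^2 + 222*k - 360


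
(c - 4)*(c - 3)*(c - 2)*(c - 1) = c^4 - 10*c^3 + 35*c^2 - 50*c + 24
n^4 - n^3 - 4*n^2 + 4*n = n*(n - 2)*(n - 1)*(n + 2)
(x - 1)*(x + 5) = x^2 + 4*x - 5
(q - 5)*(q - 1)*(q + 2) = q^3 - 4*q^2 - 7*q + 10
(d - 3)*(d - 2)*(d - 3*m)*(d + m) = d^4 - 2*d^3*m - 5*d^3 - 3*d^2*m^2 + 10*d^2*m + 6*d^2 + 15*d*m^2 - 12*d*m - 18*m^2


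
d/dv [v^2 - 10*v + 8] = 2*v - 10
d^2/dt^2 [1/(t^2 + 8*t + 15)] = 2*(-t^2 - 8*t + 4*(t + 4)^2 - 15)/(t^2 + 8*t + 15)^3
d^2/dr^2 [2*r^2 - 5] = 4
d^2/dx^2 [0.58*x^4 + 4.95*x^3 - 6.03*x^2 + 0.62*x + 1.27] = 6.96*x^2 + 29.7*x - 12.06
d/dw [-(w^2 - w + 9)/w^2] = (18 - w)/w^3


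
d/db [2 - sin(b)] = -cos(b)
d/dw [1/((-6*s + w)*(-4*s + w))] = 2*(5*s - w)/((4*s - w)^2*(6*s - w)^2)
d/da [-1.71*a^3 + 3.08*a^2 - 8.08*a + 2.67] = -5.13*a^2 + 6.16*a - 8.08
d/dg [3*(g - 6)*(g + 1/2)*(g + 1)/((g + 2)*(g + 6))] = 3*(2*g^4 + 32*g^3 + 17*g^2 - 204*g - 156)/(2*(g^4 + 16*g^3 + 88*g^2 + 192*g + 144))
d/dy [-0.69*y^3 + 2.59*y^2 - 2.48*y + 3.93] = -2.07*y^2 + 5.18*y - 2.48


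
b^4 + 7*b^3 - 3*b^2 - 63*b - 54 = (b - 3)*(b + 1)*(b + 3)*(b + 6)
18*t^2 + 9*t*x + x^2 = (3*t + x)*(6*t + x)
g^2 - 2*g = g*(g - 2)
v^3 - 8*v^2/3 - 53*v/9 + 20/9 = (v - 4)*(v - 1/3)*(v + 5/3)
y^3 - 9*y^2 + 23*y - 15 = (y - 5)*(y - 3)*(y - 1)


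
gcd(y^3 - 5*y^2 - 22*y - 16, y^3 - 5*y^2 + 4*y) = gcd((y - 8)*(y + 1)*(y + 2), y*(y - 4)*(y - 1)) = 1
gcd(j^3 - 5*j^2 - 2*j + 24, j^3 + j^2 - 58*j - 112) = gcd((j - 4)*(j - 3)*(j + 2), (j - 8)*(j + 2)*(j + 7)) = j + 2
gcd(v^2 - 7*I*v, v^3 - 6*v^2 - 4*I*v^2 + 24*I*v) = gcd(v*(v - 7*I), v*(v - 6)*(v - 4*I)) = v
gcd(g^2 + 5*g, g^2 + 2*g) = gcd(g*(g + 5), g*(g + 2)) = g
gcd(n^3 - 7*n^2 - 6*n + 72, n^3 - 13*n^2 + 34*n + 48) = n - 6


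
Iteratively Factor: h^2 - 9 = (h + 3)*(h - 3)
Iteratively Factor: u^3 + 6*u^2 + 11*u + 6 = (u + 2)*(u^2 + 4*u + 3) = (u + 1)*(u + 2)*(u + 3)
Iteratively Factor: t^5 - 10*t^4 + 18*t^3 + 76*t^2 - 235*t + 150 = (t + 3)*(t^4 - 13*t^3 + 57*t^2 - 95*t + 50) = (t - 5)*(t + 3)*(t^3 - 8*t^2 + 17*t - 10) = (t - 5)^2*(t + 3)*(t^2 - 3*t + 2) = (t - 5)^2*(t - 1)*(t + 3)*(t - 2)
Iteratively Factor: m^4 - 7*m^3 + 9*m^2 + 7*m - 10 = (m - 2)*(m^3 - 5*m^2 - m + 5) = (m - 2)*(m - 1)*(m^2 - 4*m - 5) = (m - 5)*(m - 2)*(m - 1)*(m + 1)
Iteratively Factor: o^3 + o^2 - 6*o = (o)*(o^2 + o - 6) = o*(o + 3)*(o - 2)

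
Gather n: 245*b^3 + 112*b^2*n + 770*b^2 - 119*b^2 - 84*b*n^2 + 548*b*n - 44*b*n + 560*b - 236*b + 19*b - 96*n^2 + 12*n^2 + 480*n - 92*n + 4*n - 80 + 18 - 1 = 245*b^3 + 651*b^2 + 343*b + n^2*(-84*b - 84) + n*(112*b^2 + 504*b + 392) - 63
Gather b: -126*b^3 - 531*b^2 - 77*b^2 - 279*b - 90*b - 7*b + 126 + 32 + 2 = -126*b^3 - 608*b^2 - 376*b + 160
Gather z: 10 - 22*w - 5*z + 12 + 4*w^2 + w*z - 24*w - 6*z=4*w^2 - 46*w + z*(w - 11) + 22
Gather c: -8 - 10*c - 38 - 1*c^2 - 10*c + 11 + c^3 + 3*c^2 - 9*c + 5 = c^3 + 2*c^2 - 29*c - 30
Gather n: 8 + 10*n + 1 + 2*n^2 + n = 2*n^2 + 11*n + 9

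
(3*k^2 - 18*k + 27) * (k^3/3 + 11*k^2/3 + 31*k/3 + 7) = k^5 + 5*k^4 - 26*k^3 - 66*k^2 + 153*k + 189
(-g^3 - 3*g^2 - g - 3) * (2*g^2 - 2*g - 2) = -2*g^5 - 4*g^4 + 6*g^3 + 2*g^2 + 8*g + 6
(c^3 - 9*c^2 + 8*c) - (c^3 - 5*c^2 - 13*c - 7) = -4*c^2 + 21*c + 7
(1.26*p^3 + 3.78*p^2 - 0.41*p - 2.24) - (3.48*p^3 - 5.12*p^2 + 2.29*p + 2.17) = -2.22*p^3 + 8.9*p^2 - 2.7*p - 4.41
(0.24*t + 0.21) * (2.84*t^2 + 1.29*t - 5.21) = 0.6816*t^3 + 0.906*t^2 - 0.9795*t - 1.0941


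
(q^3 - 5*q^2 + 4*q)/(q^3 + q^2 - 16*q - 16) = q*(q - 1)/(q^2 + 5*q + 4)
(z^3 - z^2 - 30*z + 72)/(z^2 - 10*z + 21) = (z^2 + 2*z - 24)/(z - 7)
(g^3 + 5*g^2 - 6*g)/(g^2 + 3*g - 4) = g*(g + 6)/(g + 4)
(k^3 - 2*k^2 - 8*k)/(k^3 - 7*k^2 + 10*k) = (k^2 - 2*k - 8)/(k^2 - 7*k + 10)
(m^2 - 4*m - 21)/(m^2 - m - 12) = (m - 7)/(m - 4)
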